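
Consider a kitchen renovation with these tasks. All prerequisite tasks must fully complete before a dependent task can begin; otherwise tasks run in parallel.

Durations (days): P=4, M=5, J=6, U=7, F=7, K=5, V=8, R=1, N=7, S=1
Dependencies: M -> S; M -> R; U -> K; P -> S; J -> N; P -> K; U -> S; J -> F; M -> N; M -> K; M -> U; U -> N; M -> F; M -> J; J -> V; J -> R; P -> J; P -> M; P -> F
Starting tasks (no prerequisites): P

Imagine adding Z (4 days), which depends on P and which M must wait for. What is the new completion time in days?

27

Originally the project takes 23 days.
With Z inserted, M now waits for max(P, Z).
New critical path: P→Z→M→J→V = 4+4+5+6+8 = 27 ⇒ 27 days.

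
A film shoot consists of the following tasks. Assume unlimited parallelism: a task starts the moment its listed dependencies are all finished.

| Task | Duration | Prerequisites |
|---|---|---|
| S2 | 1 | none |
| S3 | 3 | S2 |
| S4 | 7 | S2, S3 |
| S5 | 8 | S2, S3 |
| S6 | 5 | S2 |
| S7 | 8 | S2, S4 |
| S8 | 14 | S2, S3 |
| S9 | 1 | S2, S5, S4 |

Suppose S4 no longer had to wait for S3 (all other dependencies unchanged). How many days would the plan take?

18

Before: longest chain S2→S3→S4→S7 = 1+3+7+8 = 19, finish 19.
Without S3→S4, S4's earliest start moves from 4 to 1.
New critical path: S2→S3→S8 = 1+3+14 = 18 ⇒ 18 days.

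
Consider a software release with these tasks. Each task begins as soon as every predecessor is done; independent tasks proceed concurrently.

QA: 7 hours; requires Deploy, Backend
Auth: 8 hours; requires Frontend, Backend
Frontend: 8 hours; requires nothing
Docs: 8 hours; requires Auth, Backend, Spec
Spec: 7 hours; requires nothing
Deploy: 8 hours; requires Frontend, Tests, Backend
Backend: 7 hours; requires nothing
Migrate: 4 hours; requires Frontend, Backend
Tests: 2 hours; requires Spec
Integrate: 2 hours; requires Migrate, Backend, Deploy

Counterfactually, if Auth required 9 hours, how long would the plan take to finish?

As given, the longest chain is Frontend→Auth→Docs = 8+8+8 = 24, so the finish is 24 hours.
Auth is on the critical path; changing it to 9 makes that path 25 hours.
The critical path is still Frontend→Auth→Docs; finish is now 25 hours.

25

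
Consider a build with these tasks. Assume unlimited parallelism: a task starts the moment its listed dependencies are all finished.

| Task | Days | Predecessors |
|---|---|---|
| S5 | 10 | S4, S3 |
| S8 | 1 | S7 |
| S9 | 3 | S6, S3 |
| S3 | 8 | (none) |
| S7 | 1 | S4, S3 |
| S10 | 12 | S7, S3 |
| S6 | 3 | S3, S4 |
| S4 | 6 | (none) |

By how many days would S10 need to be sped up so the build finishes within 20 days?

Current finish: 21 days; target: 20.
S10 is on every critical path, so each day cut from S10 cuts the finish by one (this holds down to a finish of 18).
Need 21 − 20 = 1 day off S10 → S10 becomes 11 days, finish becomes 20.

1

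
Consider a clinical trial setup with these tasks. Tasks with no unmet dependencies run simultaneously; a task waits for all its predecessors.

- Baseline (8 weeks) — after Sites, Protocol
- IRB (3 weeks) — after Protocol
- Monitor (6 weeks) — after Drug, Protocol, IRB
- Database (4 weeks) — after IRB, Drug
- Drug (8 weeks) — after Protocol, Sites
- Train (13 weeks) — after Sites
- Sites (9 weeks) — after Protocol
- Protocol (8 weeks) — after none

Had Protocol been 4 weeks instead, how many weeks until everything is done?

The binding path is Protocol→Sites→Drug→Monitor = 8+9+8+6 = 31; finish at 31 weeks.
Protocol lies on that path, so at 4 weeks the path becomes 27 weeks.
The critical path is still Protocol→Sites→Drug→Monitor; finish is now 27 weeks.

27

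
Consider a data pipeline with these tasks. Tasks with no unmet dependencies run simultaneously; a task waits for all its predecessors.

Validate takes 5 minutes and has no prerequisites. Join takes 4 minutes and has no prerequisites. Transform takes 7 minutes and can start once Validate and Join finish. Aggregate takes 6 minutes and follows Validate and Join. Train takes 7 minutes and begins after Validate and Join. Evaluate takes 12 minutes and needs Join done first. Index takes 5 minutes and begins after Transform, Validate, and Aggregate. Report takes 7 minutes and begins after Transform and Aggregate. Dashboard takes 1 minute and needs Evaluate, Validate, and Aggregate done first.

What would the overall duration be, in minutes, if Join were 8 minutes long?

22

The binding path is Validate→Transform→Report = 5+7+7 = 19; finish at 19 minutes.
Join has 1 minute of float (longest path through it is 18).
The binding chain switches to Join→Transform→Report = 8+7+7 = 22; finish 22 minutes.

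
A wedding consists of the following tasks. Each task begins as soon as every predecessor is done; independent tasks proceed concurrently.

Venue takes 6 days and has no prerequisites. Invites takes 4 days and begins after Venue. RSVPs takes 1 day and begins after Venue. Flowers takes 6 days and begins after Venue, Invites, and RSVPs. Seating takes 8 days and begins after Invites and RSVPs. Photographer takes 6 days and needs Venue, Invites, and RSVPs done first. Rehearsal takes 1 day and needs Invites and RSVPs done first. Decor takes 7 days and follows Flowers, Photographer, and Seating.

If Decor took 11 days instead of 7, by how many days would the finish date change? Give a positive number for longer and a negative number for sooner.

4

Critical path before the change: Venue→Invites→Seating→Decor = 6+4+8+7 = 25 giving 25 days.
Decor is on the critical path; changing it to 11 makes that path 29 days.
The critical path is still Venue→Invites→Seating→Decor; finish is now 29 days.
Change in finish: 29 − 25 = +4 days.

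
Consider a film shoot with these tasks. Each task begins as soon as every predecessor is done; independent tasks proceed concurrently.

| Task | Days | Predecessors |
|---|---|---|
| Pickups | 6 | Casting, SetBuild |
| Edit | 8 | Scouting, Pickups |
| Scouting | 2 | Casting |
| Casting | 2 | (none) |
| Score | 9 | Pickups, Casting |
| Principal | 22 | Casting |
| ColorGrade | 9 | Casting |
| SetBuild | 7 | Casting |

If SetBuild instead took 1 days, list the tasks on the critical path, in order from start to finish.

Critical path before the change: Casting→SetBuild→Pickups→Score = 2+7+6+9 = 24 giving 24 days.
Since SetBuild is critical, the -6 change carries straight to that chain (now 18 days).
The binding chain switches to Casting→Principal = 2+22 = 24; finish 24 days.

Casting, Principal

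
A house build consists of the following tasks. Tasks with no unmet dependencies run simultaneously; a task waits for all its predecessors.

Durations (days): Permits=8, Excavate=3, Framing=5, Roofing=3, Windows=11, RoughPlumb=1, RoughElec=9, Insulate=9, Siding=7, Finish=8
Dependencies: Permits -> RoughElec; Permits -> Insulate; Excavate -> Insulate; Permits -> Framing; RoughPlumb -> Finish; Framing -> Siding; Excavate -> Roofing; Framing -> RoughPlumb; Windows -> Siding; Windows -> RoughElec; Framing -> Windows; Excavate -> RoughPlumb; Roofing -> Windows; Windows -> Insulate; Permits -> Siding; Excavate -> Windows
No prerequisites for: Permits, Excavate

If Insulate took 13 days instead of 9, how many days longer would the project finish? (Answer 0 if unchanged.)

4

Critical path before the change: Permits→Framing→Windows→Insulate = 8+5+11+9 = 33 giving 33 days.
Since Insulate is critical, the +4 change carries straight to that chain (now 37 days).
The critical path is still Permits→Framing→Windows→Insulate; finish is now 37 days.
Change in finish: 37 − 33 = +4 days.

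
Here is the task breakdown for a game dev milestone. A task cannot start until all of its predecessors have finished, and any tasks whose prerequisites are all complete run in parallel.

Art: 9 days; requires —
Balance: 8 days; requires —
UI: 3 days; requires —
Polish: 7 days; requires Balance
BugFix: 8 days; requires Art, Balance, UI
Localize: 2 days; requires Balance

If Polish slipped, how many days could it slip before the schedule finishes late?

2

The longest chain is Art→BugFix = 9+8 = 17; overall finish 17 days.
Polish finishes as early as 15 and must finish by 17.
Slack of Polish = 10 − 8 = 2 days.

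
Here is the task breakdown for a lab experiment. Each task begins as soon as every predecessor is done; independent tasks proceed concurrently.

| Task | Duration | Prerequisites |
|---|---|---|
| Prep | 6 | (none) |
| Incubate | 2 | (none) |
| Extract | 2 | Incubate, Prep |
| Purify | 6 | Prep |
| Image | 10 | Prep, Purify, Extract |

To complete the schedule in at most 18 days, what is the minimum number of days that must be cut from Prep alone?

4

Current finish: 22 days; target: 18.
Prep is on every critical path, so each day cut from Prep cuts the finish by one (this holds down to a finish of 17).
Need 22 − 18 = 4 days off Prep → Prep becomes 2 days, finish becomes 18.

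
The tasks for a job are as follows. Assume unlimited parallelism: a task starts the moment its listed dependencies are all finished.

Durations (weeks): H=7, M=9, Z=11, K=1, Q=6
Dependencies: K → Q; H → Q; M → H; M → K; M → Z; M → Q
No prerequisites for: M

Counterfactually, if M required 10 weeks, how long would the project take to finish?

Critical path before the change: M→H→Q = 9+7+6 = 22 giving 22 weeks.
M is on the critical path; changing it to 10 makes that path 23 weeks.
No other chain overtakes it, so the finish is 23 weeks.

23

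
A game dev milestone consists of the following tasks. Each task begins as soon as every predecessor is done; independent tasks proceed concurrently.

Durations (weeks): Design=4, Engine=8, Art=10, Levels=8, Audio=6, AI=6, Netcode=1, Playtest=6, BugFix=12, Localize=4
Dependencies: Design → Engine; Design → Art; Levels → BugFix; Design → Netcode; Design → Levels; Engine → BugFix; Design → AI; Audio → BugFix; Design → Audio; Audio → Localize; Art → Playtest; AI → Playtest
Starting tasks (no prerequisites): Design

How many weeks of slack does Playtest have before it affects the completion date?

The longest chain is Design→Engine→BugFix = 4+8+12 = 24; overall finish 24 weeks.
Longest path through Playtest: 20 weeks (earliest finish 20, latest finish 24).
Float = 24 − 20 = 4.

4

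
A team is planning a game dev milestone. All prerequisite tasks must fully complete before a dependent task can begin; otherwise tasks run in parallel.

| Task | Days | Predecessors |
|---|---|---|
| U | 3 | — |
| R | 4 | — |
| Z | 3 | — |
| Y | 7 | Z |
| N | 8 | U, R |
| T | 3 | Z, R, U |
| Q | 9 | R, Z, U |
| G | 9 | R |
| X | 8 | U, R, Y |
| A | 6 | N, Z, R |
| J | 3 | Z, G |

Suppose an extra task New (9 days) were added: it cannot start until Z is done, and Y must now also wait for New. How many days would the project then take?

27

Originally the project takes 18 days.
With New inserted, Y now waits for max(Z, New).
New critical path: Z→New→Y→X = 3+9+7+8 = 27 ⇒ 27 days.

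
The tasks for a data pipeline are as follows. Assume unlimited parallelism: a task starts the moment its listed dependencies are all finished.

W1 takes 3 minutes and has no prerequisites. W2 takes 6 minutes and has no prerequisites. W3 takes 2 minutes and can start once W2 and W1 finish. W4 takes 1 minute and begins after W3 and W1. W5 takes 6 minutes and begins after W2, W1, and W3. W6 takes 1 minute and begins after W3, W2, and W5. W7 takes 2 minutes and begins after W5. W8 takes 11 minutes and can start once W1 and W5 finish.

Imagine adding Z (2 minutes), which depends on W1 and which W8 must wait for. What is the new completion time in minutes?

Originally the job takes 25 minutes.
With Z inserted, W8 now waits for max(W1, W5, Z).
New critical path: W2→W3→W5→W8 = 6+2+6+11 = 25 ⇒ 25 minutes.

25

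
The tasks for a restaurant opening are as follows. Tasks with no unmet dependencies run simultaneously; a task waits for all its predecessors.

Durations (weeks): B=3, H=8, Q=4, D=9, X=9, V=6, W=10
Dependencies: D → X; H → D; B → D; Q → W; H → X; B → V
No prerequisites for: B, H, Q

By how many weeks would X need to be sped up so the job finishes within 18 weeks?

Current finish: 26 weeks; target: 18.
X is on every critical path, so each week cut from X cuts the finish by one (this holds down to a finish of 18).
Need 26 − 18 = 8 weeks off X → X becomes 1 week, finish becomes 18.

8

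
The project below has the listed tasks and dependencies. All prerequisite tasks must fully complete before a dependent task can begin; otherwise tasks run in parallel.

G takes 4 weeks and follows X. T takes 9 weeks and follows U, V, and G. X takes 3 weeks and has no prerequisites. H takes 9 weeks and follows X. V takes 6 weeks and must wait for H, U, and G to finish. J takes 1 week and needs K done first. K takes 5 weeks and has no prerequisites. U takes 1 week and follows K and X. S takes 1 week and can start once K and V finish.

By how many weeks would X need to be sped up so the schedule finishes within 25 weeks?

Current finish: 27 weeks; target: 25.
X is on every critical path, so each week cut from X cuts the finish by one (this holds down to a finish of 25).
Need 27 − 25 = 2 weeks off X → X becomes 1 week, finish becomes 25.

2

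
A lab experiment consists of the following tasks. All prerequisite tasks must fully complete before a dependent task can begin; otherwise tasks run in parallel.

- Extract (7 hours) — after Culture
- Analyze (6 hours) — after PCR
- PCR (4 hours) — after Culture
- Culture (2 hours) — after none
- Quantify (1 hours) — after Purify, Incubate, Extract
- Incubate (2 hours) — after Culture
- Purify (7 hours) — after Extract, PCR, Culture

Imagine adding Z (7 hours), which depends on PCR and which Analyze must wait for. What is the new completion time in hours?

Originally the lab experiment takes 17 hours.
With Z inserted, Analyze now waits for max(PCR, Z).
New critical path: Culture→PCR→Z→Analyze = 2+4+7+6 = 19 ⇒ 19 hours.

19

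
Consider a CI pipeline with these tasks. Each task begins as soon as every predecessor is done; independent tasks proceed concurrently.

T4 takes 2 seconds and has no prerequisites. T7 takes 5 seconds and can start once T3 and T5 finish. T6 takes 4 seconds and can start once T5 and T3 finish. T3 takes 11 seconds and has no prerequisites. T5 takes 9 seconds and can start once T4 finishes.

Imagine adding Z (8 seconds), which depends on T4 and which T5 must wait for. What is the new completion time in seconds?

24

Originally the plan takes 16 seconds.
With Z inserted, T5 now waits for max(T4, Z).
New critical path: T4→Z→T5→T7 = 2+8+9+5 = 24 ⇒ 24 seconds.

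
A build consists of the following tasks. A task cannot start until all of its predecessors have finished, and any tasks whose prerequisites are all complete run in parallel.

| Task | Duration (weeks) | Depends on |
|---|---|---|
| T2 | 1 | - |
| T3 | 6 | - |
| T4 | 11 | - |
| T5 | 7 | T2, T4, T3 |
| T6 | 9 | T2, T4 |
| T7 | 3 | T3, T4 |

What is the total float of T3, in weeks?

The longest chain is T4→T6 = 11+9 = 20; overall finish 20 weeks.
Longest path through T3: 13 weeks (earliest finish 6, latest finish 13).
Float = 20 − 13 = 7.

7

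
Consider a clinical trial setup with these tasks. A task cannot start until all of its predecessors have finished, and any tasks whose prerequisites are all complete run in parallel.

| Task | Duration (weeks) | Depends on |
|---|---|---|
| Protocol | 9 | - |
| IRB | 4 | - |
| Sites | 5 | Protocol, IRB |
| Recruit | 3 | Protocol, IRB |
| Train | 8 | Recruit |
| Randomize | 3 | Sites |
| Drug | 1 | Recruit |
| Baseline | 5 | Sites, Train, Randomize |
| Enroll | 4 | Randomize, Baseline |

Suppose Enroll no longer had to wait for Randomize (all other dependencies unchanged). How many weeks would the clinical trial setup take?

Original critical path: Protocol→Recruit→Train→Baseline→Enroll = 9+3+8+5+4 = 29 ⇒ 29 weeks.
Dropping Randomize→Enroll doesn't change Enroll's earliest start (25); another predecessor still binds.
The longest chain is now Protocol→Recruit→Train→Baseline→Enroll = 9+3+8+5+4 = 29, so the clinical trial setup takes 29 weeks.

29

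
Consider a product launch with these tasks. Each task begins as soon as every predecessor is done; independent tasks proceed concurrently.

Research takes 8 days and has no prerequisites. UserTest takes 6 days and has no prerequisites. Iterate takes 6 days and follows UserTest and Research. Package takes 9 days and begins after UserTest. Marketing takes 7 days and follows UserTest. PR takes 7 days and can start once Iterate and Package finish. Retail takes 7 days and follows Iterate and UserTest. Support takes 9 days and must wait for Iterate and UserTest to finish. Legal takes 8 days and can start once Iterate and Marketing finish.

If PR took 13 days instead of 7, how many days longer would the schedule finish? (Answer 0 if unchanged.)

Critical path before the change: Research→Iterate→Support = 8+6+9 = 23 giving 23 days.
PR is off the critical path — its longest chain is 22 days, giving 1 of slack.
New critical path: UserTest→Package→PR = 6+9+13 = 28 ⇒ 28 days.
Change in finish: 28 − 23 = +5 days.

5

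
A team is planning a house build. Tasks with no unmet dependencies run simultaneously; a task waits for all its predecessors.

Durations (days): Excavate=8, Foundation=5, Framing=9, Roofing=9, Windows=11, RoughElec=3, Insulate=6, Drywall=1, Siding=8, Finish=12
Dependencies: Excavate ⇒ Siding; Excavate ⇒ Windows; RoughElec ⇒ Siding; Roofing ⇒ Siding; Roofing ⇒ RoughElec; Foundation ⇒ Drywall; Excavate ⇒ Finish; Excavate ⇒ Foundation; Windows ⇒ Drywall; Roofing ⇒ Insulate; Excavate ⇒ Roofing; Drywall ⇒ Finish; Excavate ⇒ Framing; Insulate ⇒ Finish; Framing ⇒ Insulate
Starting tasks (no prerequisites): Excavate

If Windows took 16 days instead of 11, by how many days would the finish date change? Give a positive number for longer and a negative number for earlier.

2

Critical path before the change: Excavate→Framing→Insulate→Finish = 8+9+6+12 = 35 giving 35 days.
Windows is off the critical path — its longest chain is 32 days, giving 3 of slack.
The binding chain switches to Excavate→Windows→Drywall→Finish = 8+16+1+12 = 37; finish 37 days.
Change in finish: 37 − 35 = +2 days.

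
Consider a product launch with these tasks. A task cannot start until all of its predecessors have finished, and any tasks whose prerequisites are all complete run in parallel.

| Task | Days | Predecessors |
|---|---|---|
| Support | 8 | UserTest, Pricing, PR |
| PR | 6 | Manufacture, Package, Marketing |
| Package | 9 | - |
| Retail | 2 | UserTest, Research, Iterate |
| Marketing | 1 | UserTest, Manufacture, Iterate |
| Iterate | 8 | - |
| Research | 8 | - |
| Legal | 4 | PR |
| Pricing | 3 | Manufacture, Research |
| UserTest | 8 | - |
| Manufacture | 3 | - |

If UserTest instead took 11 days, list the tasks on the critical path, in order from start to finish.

UserTest, Marketing, PR, Support

Baseline: UserTest→Marketing→PR→Support = 8+1+6+8 = 23 → 23 days.
Since UserTest is critical, the +3 change carries straight to that chain (now 26 days).
No other chain overtakes it, so the finish is 26 days.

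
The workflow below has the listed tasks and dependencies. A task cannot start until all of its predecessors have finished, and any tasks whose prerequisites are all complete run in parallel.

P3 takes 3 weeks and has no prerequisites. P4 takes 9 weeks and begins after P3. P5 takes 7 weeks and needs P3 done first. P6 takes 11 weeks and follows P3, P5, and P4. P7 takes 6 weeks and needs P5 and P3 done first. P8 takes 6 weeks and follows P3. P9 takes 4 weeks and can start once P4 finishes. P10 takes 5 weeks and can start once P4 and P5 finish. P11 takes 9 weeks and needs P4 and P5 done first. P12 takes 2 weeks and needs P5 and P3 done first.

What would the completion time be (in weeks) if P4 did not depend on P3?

Original critical path: P3→P4→P6 = 3+9+11 = 23 ⇒ 23 weeks.
Without P3→P4, P4's earliest start moves from 3 to 0.
After: P3→P5→P6 = 3+7+11 = 21 → 21 weeks.

21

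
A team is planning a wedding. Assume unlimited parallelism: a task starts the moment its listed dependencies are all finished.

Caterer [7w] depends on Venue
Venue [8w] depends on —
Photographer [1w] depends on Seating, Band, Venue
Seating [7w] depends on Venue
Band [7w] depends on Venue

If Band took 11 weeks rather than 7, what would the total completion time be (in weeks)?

20

Critical path before the change: Venue→Band→Photographer = 8+7+1 = 16 giving 16 weeks.
Band is on the critical path; changing it to 11 makes that path 20 weeks.
No other chain overtakes it, so the finish is 20 weeks.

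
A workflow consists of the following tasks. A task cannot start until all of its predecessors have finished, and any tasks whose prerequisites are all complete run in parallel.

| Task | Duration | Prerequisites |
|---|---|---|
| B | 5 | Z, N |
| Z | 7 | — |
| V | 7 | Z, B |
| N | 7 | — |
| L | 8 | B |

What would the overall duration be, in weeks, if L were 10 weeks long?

As given, the longest chain is N→B→L = 7+5+8 = 20, so the finish is 20 weeks.
L lies on that path, so at 10 weeks the path becomes 22 weeks.
The critical path is still N→B→L; finish is now 22 weeks.

22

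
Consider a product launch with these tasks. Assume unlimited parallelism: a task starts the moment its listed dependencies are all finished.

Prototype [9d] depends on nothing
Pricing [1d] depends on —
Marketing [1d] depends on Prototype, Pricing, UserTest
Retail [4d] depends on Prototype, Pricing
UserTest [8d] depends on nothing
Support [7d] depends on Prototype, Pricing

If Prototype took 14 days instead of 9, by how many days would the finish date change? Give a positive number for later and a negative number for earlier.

As given, the longest chain is Prototype→Support = 9+7 = 16, so the finish is 16 days.
Since Prototype is critical, the +5 change carries straight to that chain (now 21 days).
The critical path is still Prototype→Support; finish is now 21 days.
Change in finish: 21 − 16 = +5 days.

5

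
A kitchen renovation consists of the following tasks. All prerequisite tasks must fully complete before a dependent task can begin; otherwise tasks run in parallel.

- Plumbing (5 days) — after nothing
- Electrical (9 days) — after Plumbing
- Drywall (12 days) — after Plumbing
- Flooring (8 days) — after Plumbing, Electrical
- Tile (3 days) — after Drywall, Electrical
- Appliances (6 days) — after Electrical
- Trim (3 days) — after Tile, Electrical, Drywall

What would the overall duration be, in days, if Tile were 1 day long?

22

Actual critical path: Plumbing→Drywall→Tile→Trim = 5+12+3+3 = 23 ⇒ 23 days.
Tile is on the critical path; changing it to 1 makes that path 21 days.
New critical path: Plumbing→Electrical→Flooring = 5+9+8 = 22 ⇒ 22 days.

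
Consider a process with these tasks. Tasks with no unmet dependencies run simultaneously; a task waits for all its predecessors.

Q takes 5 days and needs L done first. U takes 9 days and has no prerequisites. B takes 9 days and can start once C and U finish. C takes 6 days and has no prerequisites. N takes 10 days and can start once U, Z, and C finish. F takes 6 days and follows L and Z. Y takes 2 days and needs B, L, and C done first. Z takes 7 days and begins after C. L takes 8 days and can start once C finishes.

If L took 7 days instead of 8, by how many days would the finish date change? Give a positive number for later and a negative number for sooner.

Baseline: C→Z→N = 6+7+10 = 23 → 23 days.
The longest path through L is only 20 days, so L has float 3.
The critical path is still C→Z→N; finish is now 23 days.
Change in finish: 23 − 23 = +0 days.

0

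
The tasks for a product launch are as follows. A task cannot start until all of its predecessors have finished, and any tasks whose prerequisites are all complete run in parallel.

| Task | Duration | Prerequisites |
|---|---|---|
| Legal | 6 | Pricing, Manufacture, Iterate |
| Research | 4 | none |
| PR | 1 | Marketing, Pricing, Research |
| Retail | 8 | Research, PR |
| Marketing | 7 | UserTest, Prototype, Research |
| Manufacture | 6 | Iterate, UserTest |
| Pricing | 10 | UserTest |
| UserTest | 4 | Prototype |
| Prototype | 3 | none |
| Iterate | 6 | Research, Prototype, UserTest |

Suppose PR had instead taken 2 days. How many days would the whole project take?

The binding path is Prototype→UserTest→Pricing→PR→Retail = 3+4+10+1+8 = 26; finish at 26 days.
PR is on the critical path; changing it to 2 makes that path 27 days.
No other chain overtakes it, so the finish is 27 days.

27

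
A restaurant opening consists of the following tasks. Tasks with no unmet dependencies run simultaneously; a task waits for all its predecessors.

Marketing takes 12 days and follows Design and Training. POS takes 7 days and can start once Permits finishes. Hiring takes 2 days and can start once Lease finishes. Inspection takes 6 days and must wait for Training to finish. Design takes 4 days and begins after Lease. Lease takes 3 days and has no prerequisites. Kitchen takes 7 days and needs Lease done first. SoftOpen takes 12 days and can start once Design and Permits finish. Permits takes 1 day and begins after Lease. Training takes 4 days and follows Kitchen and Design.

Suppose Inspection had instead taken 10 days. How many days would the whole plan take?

Baseline: Lease→Kitchen→Training→Marketing = 3+7+4+12 = 26 → 26 days.
The longest path through Inspection is only 20 days, so Inspection has float 6.
The critical path is still Lease→Kitchen→Training→Marketing; finish is now 26 days.

26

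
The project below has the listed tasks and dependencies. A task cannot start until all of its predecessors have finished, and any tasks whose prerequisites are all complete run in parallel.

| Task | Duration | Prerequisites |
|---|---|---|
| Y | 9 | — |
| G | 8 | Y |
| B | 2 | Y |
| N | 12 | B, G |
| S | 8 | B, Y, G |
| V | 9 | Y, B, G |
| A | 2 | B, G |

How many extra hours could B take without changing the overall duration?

6

The longest chain is Y→G→N = 9+8+12 = 29; overall finish 29 hours.
B finishes as early as 11 and must finish by 17.
Float = 29 − 23 = 6.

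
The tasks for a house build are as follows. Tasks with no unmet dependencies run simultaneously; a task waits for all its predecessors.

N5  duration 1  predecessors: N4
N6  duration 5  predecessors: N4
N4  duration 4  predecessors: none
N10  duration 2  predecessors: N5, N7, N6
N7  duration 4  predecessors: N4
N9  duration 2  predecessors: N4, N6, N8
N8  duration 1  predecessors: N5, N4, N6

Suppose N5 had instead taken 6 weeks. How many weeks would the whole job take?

13

Baseline: N4→N6→N8→N9 = 4+5+1+2 = 12 → 12 weeks.
N5 is off the critical path — its longest chain is 8 weeks, giving 4 of slack.
The binding chain switches to N4→N5→N8→N9 = 4+6+1+2 = 13; finish 13 weeks.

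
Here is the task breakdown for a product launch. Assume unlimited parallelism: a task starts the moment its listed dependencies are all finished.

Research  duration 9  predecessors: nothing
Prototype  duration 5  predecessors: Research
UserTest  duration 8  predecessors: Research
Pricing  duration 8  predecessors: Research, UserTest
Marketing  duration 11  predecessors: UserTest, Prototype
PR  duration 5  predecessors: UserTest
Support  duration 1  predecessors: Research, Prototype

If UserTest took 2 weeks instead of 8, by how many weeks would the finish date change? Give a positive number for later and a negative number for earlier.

-3

Baseline: Research→UserTest→Marketing = 9+8+11 = 28 → 28 weeks.
UserTest lies on that path, so at 2 weeks the path becomes 22 weeks.
New critical path: Research→Prototype→Marketing = 9+5+11 = 25 ⇒ 25 weeks.
Change in finish: 25 − 28 = -3 weeks.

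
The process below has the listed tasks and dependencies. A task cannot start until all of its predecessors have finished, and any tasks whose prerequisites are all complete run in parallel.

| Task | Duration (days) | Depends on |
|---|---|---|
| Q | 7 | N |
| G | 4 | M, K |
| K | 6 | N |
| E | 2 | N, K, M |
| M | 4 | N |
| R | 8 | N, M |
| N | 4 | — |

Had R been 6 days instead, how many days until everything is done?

14

Critical path before the change: N→M→R = 4+4+8 = 16 giving 16 days.
R is on the critical path; changing it to 6 makes that path 14 days.
New critical path: N→K→G = 4+6+4 = 14 ⇒ 14 days.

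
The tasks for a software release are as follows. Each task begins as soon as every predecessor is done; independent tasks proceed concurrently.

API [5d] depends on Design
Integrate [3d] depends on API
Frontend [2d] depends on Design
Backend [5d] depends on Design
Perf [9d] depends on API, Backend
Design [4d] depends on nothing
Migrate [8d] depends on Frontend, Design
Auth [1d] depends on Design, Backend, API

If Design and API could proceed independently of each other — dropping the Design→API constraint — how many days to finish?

18

With the dependency in place, Design→Backend→Perf = 4+5+9 = 18 sets the finish at 18 days.
Without Design→API, API's earliest start moves from 4 to 0.
New critical path: Design→Backend→Perf = 4+5+9 = 18 ⇒ 18 days.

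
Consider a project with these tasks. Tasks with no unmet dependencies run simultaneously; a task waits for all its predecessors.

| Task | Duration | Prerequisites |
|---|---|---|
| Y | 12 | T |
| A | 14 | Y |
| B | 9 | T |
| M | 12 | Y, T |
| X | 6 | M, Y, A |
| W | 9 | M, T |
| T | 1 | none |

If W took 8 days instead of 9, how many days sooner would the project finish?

Critical path before the change: T→Y→M→W = 1+12+12+9 = 34 giving 34 days.
W is on the critical path; changing it to 8 makes that path 33 days.
That remains the longest chain; total 33 days.
Change in finish: 33 − 34 = -1 days.

1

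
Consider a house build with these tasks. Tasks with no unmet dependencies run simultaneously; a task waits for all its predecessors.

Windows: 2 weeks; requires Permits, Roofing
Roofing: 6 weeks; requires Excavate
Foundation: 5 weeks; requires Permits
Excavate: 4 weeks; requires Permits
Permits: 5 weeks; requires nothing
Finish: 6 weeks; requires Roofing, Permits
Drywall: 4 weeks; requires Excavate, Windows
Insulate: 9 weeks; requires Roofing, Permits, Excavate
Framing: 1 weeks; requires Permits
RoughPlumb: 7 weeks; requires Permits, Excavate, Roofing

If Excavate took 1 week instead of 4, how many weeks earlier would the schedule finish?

As given, the longest chain is Permits→Excavate→Roofing→Insulate = 5+4+6+9 = 24, so the finish is 24 weeks.
Since Excavate is critical, the -3 change carries straight to that chain (now 21 weeks).
No other chain overtakes it, so the finish is 21 weeks.
Change in finish: 21 − 24 = -3 weeks.

3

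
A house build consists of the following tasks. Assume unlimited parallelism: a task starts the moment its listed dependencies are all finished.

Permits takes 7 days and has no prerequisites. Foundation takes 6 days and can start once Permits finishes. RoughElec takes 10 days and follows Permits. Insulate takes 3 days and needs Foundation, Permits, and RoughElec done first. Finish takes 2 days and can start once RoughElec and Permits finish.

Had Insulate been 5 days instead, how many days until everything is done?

22

Critical path before the change: Permits→RoughElec→Insulate = 7+10+3 = 20 giving 20 days.
Insulate lies on that path, so at 5 days the path becomes 22 days.
That remains the longest chain; total 22 days.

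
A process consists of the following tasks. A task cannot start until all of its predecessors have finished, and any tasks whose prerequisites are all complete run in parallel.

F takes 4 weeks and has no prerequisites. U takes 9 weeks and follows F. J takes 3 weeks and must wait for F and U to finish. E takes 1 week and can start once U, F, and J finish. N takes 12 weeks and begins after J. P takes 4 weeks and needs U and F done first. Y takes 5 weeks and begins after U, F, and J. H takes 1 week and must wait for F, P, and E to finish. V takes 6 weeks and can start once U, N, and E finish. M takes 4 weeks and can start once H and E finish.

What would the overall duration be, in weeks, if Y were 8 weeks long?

As given, the longest chain is F→U→J→N→V = 4+9+3+12+6 = 34, so the finish is 34 weeks.
The longest path through Y is only 21 weeks, so Y has float 13.
No other chain overtakes it, so the finish is 34 weeks.

34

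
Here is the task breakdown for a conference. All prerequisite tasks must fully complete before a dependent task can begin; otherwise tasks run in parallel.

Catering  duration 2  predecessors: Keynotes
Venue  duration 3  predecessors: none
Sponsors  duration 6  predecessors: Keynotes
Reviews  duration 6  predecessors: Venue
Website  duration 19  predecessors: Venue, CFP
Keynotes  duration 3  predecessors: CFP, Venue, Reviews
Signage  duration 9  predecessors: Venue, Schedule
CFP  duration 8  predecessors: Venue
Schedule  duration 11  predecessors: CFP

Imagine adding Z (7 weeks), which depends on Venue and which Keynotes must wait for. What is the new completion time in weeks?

31

Originally the plan takes 31 weeks.
With Z inserted, Keynotes now waits for max(CFP, Venue, Reviews, Z).
New critical path: Venue→CFP→Schedule→Signage = 3+8+11+9 = 31 ⇒ 31 weeks.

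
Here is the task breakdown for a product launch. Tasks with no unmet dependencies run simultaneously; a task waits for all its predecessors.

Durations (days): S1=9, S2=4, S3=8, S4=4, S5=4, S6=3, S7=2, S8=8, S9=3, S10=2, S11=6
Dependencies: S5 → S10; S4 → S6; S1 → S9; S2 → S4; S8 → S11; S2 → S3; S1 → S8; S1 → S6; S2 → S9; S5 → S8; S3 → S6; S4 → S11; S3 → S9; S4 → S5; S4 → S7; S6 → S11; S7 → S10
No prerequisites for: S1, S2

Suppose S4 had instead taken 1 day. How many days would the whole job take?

The binding path is S2→S4→S5→S8→S11 = 4+4+4+8+6 = 26; finish at 26 days.
Since S4 is critical, the -3 change carries straight to that chain (now 23 days).
New critical path: S1→S8→S11 = 9+8+6 = 23 ⇒ 23 days.

23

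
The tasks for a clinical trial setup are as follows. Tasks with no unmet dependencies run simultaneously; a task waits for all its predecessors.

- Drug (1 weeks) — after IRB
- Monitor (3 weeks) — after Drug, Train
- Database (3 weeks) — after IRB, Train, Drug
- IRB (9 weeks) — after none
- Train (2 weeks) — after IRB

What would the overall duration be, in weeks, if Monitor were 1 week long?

Actual critical path: IRB→Train→Monitor = 9+2+3 = 14 ⇒ 14 weeks.
Monitor lies on that path, so at 1 week the path becomes 12 weeks.
The binding chain switches to IRB→Train→Database = 9+2+3 = 14; finish 14 weeks.

14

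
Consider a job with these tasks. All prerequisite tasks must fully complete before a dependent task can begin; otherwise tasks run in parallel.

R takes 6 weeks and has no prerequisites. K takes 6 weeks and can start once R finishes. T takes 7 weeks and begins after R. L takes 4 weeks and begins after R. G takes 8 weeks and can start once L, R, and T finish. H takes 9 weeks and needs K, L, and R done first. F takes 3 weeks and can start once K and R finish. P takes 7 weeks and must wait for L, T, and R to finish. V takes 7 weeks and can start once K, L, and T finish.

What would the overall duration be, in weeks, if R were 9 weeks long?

24

The binding path is R→K→H = 6+6+9 = 21; finish at 21 weeks.
Since R is critical, the +3 change carries straight to that chain (now 24 weeks).
The critical path is still R→K→H; finish is now 24 weeks.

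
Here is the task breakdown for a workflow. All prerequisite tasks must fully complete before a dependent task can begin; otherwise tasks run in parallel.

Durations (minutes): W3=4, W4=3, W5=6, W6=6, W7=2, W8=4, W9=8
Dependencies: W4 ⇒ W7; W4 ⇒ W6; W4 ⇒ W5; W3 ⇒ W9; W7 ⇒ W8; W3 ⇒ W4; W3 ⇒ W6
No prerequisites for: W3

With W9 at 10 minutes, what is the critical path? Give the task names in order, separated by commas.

Actual critical path: W3→W4→W5 = 4+3+6 = 13 ⇒ 13 minutes.
W9 is off the critical path — its longest chain is 12 minutes, giving 1 of slack.
New critical path: W3→W9 = 4+10 = 14 ⇒ 14 minutes.

W3, W9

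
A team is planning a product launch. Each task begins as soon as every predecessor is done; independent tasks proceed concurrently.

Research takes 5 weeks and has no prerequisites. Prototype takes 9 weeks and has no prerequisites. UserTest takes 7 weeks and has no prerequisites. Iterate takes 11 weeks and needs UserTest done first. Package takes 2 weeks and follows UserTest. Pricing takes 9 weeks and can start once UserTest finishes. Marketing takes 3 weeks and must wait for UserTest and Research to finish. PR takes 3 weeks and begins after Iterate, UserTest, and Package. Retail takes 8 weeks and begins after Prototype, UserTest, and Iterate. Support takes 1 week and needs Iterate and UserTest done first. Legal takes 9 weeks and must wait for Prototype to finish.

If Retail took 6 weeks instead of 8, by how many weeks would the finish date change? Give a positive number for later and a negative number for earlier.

-2

The binding path is UserTest→Iterate→Retail = 7+11+8 = 26; finish at 26 weeks.
Retail lies on that path, so at 6 weeks the path becomes 24 weeks.
That remains the longest chain; total 24 weeks.
Change in finish: 24 − 26 = -2 weeks.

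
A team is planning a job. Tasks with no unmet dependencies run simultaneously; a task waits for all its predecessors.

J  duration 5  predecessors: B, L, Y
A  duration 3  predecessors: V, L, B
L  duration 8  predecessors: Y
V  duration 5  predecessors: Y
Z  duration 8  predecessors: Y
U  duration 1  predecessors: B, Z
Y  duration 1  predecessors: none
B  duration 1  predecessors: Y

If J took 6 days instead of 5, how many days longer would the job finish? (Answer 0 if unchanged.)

1

Actual critical path: Y→L→J = 1+8+5 = 14 ⇒ 14 days.
J lies on that path, so at 6 days the path becomes 15 days.
No other chain overtakes it, so the finish is 15 days.
Change in finish: 15 − 14 = +1 days.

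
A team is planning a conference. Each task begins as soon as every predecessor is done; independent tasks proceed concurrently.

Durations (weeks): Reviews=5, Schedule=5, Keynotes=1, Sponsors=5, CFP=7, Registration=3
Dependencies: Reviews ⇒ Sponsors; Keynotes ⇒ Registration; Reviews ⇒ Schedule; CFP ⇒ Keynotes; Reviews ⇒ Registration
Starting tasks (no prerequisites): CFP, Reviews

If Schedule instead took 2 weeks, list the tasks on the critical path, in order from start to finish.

CFP, Keynotes, Registration

Baseline: CFP→Keynotes→Registration = 7+1+3 = 11 → 11 weeks.
Schedule has 1 week of float (longest path through it is 10).
That remains the longest chain; total 11 weeks.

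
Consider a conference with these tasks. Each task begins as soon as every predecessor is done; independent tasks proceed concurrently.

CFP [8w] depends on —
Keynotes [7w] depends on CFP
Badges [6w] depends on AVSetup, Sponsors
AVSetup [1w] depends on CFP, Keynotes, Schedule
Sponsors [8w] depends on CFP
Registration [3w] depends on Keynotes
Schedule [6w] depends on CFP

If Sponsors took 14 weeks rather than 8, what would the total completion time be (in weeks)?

Baseline: CFP→Sponsors→Badges = 8+8+6 = 22 → 22 weeks.
Sponsors lies on that path, so at 14 weeks the path becomes 28 weeks.
The critical path is still CFP→Sponsors→Badges; finish is now 28 weeks.

28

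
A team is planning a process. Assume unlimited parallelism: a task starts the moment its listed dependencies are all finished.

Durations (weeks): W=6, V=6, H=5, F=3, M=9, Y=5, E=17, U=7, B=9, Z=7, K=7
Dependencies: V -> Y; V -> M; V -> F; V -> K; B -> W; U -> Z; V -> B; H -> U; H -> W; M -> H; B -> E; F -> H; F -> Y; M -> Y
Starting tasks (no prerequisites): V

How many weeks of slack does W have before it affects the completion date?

The longest chain is V→M→H→U→Z = 6+9+5+7+7 = 34; overall finish 34 weeks.
The longest chain containing W totals 26 weeks.
So W can slip 34 − 26 = 8 weeks.

8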